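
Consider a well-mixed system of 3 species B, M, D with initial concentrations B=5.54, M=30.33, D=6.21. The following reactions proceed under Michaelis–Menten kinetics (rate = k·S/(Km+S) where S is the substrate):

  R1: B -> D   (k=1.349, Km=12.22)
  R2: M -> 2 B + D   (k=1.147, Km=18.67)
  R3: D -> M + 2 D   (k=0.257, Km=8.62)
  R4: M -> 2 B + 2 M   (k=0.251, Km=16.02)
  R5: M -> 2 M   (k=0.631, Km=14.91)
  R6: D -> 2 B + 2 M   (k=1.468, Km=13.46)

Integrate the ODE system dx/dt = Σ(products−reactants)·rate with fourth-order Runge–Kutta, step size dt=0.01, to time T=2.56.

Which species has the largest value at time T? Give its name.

RK4 with dt=0.01: 256 steps to T=2.56. Trajectory (selected grid times):
t=0.00: B=5.54 M=30.33 D=6.21
t=0.28: B=6.17 M=30.59 D=6.43
t=0.57: B=6.82 M=30.86 D=6.67
t=0.85: B=7.45 M=31.14 D=6.90
t=1.14: B=8.11 M=31.43 D=7.15
t=1.42: B=8.74 M=31.71 D=7.39
t=1.71: B=9.39 M=32.01 D=7.65
t=1.99: B=10.03 M=32.31 D=7.90
t=2.28: B=10.68 M=32.63 D=8.17
t=2.56: B=11.32 M=32.94 D=8.43
At T=2.56: B=11.32 M=32.94 D=8.43; the largest is M.

Dominant species at T: M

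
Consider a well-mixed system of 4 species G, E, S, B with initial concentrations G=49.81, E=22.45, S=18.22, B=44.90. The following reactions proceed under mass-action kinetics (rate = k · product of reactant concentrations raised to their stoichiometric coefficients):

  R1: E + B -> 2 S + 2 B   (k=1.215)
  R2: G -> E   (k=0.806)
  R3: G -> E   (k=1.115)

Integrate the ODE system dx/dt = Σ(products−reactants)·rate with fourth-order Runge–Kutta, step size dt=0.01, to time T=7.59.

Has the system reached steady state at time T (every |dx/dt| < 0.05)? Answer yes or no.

RK4 with dt=0.01: 759 steps to T=7.59. Trajectory (selected grid times):
t=0.00: G=49.81 E=22.45 S=18.22 B=44.90
t=0.84: G=9.92 E=0.15 S=142.60 B=107.09
t=1.69: G=1.94 E=0.03 S=158.81 B=115.19
t=2.53: G=0.39 E=0.01 S=161.96 B=116.77
t=3.37: G=0.08 E=0.00 S=162.58 B=117.08
t=4.22: G=0.02 E=0.00 S=162.71 B=117.14
t=5.06: G=0.00 E=0.00 S=162.73 B=117.16
t=5.90: G=0.00 E=0.00 S=162.74 B=117.16
t=6.75: G=0.00 E=0.00 S=162.74 B=117.16
t=7.59: G=0.00 E=0.00 S=162.74 B=117.16
Rates at T: R1=0.0000, R2=0.0000, R3=0.0000
dx/dt at T (Σ net stoichiometry × rate): G=-0.0000, E=-0.0000, S=+0.0001, B=+0.0000
Largest |dx/dt| is |+0.0001| (S) < 0.05 → steady.

Steady state at T: yes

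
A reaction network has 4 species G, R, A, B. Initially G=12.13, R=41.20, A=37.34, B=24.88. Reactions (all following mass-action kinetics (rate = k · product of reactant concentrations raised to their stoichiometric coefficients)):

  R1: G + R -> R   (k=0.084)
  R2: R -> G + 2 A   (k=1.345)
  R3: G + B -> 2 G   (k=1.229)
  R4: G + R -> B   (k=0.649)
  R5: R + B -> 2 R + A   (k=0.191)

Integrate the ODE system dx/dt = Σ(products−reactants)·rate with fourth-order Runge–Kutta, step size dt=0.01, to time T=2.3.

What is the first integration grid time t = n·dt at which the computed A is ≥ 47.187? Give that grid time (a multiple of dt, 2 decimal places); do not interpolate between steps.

Threshold first reached at t = 0.04

RK4 with dt=0.01: 230 steps to T=2.3. Trajectory (selected grid times):
t=0.00: G=12.13 R=41.20 A=37.34 B=24.88
t=0.03: G=13.23 R=34.97 A=45.21 B=19.30
t=0.04: G=13.43 R=32.79 A=47.33 B=17.97
t=0.26: G=21.07 R=3.32 A=63.41 B=3.14
t=0.51: G=23.96 R=0.06 A=64.05 B=0.07
t=0.77: G=24.03 R=0.00 A=64.06 B=0.00
t=1.02: G=24.03 R=0.00 A=64.06 B=0.00
t=1.28: G=24.03 R=0.00 A=64.06 B=0.00
t=1.53: G=24.03 R=0.00 A=64.06 B=0.00
t=1.79: G=24.03 R=0.00 A=64.06 B=0.00
t=2.04: G=24.03 R=0.00 A=64.06 B=0.00
t=2.30: G=24.03 R=0.00 A=64.06 B=0.00
A(0.03)=45.214 < 47.187 but A(0.04)=47.331 ≥ 47.187, so the first grid time is t=0.04.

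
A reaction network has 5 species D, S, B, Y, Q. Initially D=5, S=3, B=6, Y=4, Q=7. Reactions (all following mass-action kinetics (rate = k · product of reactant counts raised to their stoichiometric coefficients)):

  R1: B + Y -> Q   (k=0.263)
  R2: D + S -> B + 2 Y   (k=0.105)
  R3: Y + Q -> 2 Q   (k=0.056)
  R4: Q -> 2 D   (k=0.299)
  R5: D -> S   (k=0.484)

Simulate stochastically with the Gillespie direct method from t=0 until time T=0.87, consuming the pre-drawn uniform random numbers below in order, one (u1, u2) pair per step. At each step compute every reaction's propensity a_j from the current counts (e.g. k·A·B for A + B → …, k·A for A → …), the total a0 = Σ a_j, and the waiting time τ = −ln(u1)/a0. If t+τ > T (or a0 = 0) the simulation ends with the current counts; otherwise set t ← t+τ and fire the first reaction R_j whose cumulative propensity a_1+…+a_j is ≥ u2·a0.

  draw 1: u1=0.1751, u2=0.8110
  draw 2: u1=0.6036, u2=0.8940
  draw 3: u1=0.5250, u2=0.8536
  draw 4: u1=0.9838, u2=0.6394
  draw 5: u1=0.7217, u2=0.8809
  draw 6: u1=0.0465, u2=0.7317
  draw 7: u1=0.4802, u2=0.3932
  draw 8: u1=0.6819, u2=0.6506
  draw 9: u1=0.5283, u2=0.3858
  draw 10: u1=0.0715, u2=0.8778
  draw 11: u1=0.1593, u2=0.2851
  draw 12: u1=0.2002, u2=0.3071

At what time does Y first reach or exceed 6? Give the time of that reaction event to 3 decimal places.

Threshold first reached at t = 0.547

t=0.000: D=5 S=3 B=6 Y=4 Q=7
Draw 1: a1=6.312, a2=1.575, a3=1.568, a4=2.093, a5=2.420, a0=13.968; τ=−ln(0.1751)/13.968=0.125 → t=0.125; u2·a0=0.8110·13.968=11.328; a1+…+a3=9.455 < 11.328 ≤ a1+…+a4=11.548 → R4 fires; D=7 S=3 B=6 Y=4 Q=6
Draw 2: a1=6.312, a2=2.205, a3=1.344, a4=1.794, a5=3.388, a0=15.043; τ=−ln(0.6036)/15.043=0.034 → t=0.158; u2·a0=0.8940·15.043=13.448; a1+…+a4=11.655 < 13.448 ≤ a1+…+a5=15.043 → R5 fires; D=6 S=4 B=6 Y=4 Q=6
Draw 3: a1=6.312, a2=2.520, a3=1.344, a4=1.794, a5=2.904, a0=14.874; τ=−ln(0.5250)/14.874=0.043 → t=0.202; u2·a0=0.8536·14.874=12.696; a1+…+a4=11.970 < 12.696 ≤ a1+…+a5=14.874 → R5 fires; D=5 S=5 B=6 Y=4 Q=6
Draw 4: a1=6.312, a2=2.625, a3=1.344, a4=1.794, a5=2.420, a0=14.495; τ=−ln(0.9838)/14.495=0.001 → t=0.203; u2·a0=0.6394·14.495=9.268; a1+a2=8.937 < 9.268 ≤ a1+…+a3=10.281 → R3 fires; D=5 S=5 B=6 Y=3 Q=7
Draw 5: a1=4.734, a2=2.625, a3=1.176, a4=2.093, a5=2.420, a0=13.048; τ=−ln(0.7217)/13.048=0.025 → t=0.228; u2·a0=0.8809·13.048=11.494; a1+…+a4=10.628 < 11.494 ≤ a1+…+a5=13.048 → R5 fires; D=4 S=6 B=6 Y=3 Q=7
Draw 6: a1=4.734, a2=2.520, a3=1.176, a4=2.093, a5=1.936, a0=12.459; τ=−ln(0.0465)/12.459=0.246 → t=0.474; u2·a0=0.7317·12.459=9.116; a1+…+a3=8.430 < 9.116 ≤ a1+…+a4=10.523 → R4 fires; D=6 S=6 B=6 Y=3 Q=6
Draw 7: a1=4.734, a2=3.780, a3=1.008, a4=1.794, a5=2.904, a0=14.220; τ=−ln(0.4802)/14.220=0.052 → t=0.526; u2·a0=0.3932·14.220=5.591; a1=4.734 < 5.591 ≤ a1+a2=8.514 → R2 fires; D=5 S=5 B=7 Y=5 Q=6
Draw 8: a1=9.205, a2=2.625, a3=1.680, a4=1.794, a5=2.420, a0=17.724; τ=−ln(0.6819)/17.724=0.022 → t=0.547; u2·a0=0.6506·17.724=11.531; a1=9.205 < 11.531 ≤ a1+a2=11.830 → R2 fires; D=4 S=4 B=8 Y=7 Q=6
Draw 9: a1=14.728, a2=1.680, a3=2.352, a4=1.794, a5=1.936, a0=22.490; τ=−ln(0.5283)/22.490=0.028 → t=0.576; u2·a0=0.3858·22.490=8.677 ≤ a1=14.728 → R1 fires; D=4 S=4 B=7 Y=6 Q=7
Draw 10: a1=11.046, a2=1.680, a3=2.352, a4=2.093, a5=1.936, a0=19.107; τ=−ln(0.0715)/19.107=0.138 → t=0.714; u2·a0=0.8778·19.107=16.772; a1+…+a3=15.078 < 16.772 ≤ a1+…+a4=17.171 → R4 fires; D=6 S=4 B=7 Y=6 Q=6
Draw 11: a1=11.046, a2=2.520, a3=2.016, a4=1.794, a5=2.904, a0=20.280; τ=−ln(0.1593)/20.280=0.091 → t=0.804; u2·a0=0.2851·20.280=5.782 ≤ a1=11.046 → R1 fires; D=6 S=4 B=6 Y=5 Q=7
Draw 12: a1=7.890, a2=2.520, a3=1.960, a4=2.093, a5=2.904, a0=17.367; τ=−ln(0.2002)/17.367=0.093 → t=0.897 > T=0.87: stop.
Y first becomes ≥ 6 when it reaches 7 at the event at t=0.547.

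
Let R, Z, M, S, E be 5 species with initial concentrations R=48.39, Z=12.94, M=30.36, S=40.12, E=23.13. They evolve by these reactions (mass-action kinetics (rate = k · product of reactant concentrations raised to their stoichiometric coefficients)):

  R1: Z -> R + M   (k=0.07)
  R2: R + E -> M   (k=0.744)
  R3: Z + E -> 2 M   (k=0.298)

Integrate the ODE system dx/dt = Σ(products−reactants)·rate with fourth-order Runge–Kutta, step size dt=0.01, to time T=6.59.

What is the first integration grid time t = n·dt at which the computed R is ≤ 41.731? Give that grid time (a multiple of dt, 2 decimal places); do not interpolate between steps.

RK4 with dt=0.01: 659 steps to T=6.59. Trajectory (selected grid times):
t=0.00: R=48.39 Z=12.94 M=30.36 S=40.12 E=23.13
t=0.01: R=41.95 Z=12.21 M=38.26 S=40.12 E=15.96
t=0.02: R=37.93 Z=11.72 M=43.26 S=40.12 E=11.45
t=0.73: R=28.35 Z=9.85 M=56.58 S=40.12 E=0.00
t=1.46: R=28.84 Z=9.36 M=57.07 S=40.12 E=0.00
t=2.20: R=29.31 Z=8.89 M=57.54 S=40.12 E=0.00
t=2.93: R=29.75 Z=8.45 M=57.98 S=40.12 E=0.00
t=3.66: R=30.17 Z=8.03 M=58.40 S=40.12 E=0.00
t=4.39: R=30.57 Z=7.63 M=58.80 S=40.12 E=0.00
t=5.13: R=30.96 Z=7.24 M=59.19 S=40.12 E=0.00
t=5.86: R=31.32 Z=6.88 M=59.55 S=40.12 E=0.00
t=6.59: R=31.66 Z=6.54 M=59.89 S=40.12 E=0.00
R(0.01)=41.945 > 41.731 but R(0.02)=37.933 ≤ 41.731, so the first grid time is t=0.02.

Threshold first reached at t = 0.02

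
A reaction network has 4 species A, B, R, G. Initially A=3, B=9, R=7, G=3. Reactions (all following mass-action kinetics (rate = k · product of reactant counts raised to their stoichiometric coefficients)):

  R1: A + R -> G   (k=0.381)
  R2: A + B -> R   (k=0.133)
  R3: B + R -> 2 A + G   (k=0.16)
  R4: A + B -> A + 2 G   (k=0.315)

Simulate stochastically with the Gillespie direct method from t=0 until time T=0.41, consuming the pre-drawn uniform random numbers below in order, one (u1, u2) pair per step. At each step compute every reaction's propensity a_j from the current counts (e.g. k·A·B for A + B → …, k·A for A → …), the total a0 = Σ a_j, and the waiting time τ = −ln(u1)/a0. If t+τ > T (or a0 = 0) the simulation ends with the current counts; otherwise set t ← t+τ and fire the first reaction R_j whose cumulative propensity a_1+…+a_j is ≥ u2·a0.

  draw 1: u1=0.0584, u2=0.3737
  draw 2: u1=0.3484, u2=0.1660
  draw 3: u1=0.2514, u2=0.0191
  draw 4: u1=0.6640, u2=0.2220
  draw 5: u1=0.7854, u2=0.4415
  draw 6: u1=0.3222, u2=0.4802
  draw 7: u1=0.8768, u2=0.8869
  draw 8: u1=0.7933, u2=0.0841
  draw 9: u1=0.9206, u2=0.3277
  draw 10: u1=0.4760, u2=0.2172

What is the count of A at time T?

t=0.000: A=3 B=9 R=7 G=3
Draw 1: a1=8.001, a2=3.591, a3=10.080, a4=8.505, a0=30.177; τ=−ln(0.0584)/30.177=0.094 → t=0.094; u2·a0=0.3737·30.177=11.277; a1=8.001 < 11.277 ≤ a1+a2=11.592 → R2 fires; A=2 B=8 R=8 G=3
Draw 2: a1=6.096, a2=2.128, a3=10.240, a4=5.040, a0=23.504; τ=−ln(0.3484)/23.504=0.045 → t=0.139; u2·a0=0.1660·23.504=3.902 ≤ a1=6.096 → R1 fires; A=1 B=8 R=7 G=4
Draw 3: a1=2.667, a2=1.064, a3=8.960, a4=2.520, a0=15.211; τ=−ln(0.2514)/15.211=0.091 → t=0.230; u2·a0=0.0191·15.211=0.291 ≤ a1=2.667 → R1 fires; A=0 B=8 R=6 G=5
Draw 4: a1=0.000, a2=0.000, a3=7.680, a4=0.000, a0=7.680; τ=−ln(0.6640)/7.680=0.053 → t=0.283; u2·a0=0.2220·7.680=1.705; a1+a2=0.000 < 1.705 ≤ a1+…+a3=7.680 → R3 fires; A=2 B=7 R=5 G=6
Draw 5: a1=3.810, a2=1.862, a3=5.600, a4=4.410, a0=15.682; τ=−ln(0.7854)/15.682=0.015 → t=0.298; u2·a0=0.4415·15.682=6.924; a1+a2=5.672 < 6.924 ≤ a1+…+a3=11.272 → R3 fires; A=4 B=6 R=4 G=7
Draw 6: a1=6.096, a2=3.192, a3=3.840, a4=7.560, a0=20.688; τ=−ln(0.3222)/20.688=0.055 → t=0.353; u2·a0=0.4802·20.688=9.934; a1+a2=9.288 < 9.934 ≤ a1+…+a3=13.128 → R3 fires; A=6 B=5 R=3 G=8
Draw 7: a1=6.858, a2=3.990, a3=2.400, a4=9.450, a0=22.698; τ=−ln(0.8768)/22.698=0.006 → t=0.359; u2·a0=0.8869·22.698=20.131; a1+…+a3=13.248 < 20.131 ≤ a1+…+a4=22.698 → R4 fires; A=6 B=4 R=3 G=10
Draw 8: a1=6.858, a2=3.192, a3=1.920, a4=7.560, a0=19.530; τ=−ln(0.7933)/19.530=0.012 → t=0.371; u2·a0=0.0841·19.530=1.642 ≤ a1=6.858 → R1 fires; A=5 B=4 R=2 G=11
Draw 9: a1=3.810, a2=2.660, a3=1.280, a4=6.300, a0=14.050; τ=−ln(0.9206)/14.050=0.006 → t=0.377; u2·a0=0.3277·14.050=4.604; a1=3.810 < 4.604 ≤ a1+a2=6.470 → R2 fires; A=4 B=3 R=3 G=11
Draw 10: a1=4.572, a2=1.596, a3=1.440, a4=3.780, a0=11.388; τ=−ln(0.4760)/11.388=0.065 → t=0.442 > T=0.41: stop.
Read off A at T=0.41: 4

A at T = 4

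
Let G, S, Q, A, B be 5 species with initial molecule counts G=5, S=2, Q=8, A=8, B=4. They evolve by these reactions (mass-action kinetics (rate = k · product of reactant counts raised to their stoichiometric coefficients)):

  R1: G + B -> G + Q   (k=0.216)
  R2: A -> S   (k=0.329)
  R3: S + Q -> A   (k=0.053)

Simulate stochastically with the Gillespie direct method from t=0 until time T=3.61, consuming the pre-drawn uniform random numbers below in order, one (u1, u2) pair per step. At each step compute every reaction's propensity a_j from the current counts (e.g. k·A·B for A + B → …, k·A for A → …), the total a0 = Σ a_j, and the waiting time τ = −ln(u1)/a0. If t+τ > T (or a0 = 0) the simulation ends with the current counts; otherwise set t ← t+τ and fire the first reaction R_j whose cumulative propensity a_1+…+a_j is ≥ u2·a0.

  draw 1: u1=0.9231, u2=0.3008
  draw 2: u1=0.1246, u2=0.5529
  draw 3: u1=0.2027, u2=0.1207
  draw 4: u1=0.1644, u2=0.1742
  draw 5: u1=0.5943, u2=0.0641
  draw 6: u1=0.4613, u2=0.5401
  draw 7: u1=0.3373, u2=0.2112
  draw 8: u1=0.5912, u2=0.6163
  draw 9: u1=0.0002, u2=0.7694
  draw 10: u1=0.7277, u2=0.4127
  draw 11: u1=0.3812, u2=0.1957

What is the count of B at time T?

t=0.000: G=5 S=2 Q=8 A=8 B=4
Draw 1: a1=4.320, a2=2.632, a3=0.848, a0=7.800; τ=−ln(0.9231)/7.800=0.010 → t=0.010; u2·a0=0.3008·7.800=2.346 ≤ a1=4.320 → R1 fires; G=5 S=2 Q=9 A=8 B=3
Draw 2: a1=3.240, a2=2.632, a3=0.954, a0=6.826; τ=−ln(0.1246)/6.826=0.305 → t=0.315; u2·a0=0.5529·6.826=3.774; a1=3.240 < 3.774 ≤ a1+a2=5.872 → R2 fires; G=5 S=3 Q=9 A=7 B=3
Draw 3: a1=3.240, a2=2.303, a3=1.431, a0=6.974; τ=−ln(0.2027)/6.974=0.229 → t=0.544; u2·a0=0.1207·6.974=0.842 ≤ a1=3.240 → R1 fires; G=5 S=3 Q=10 A=7 B=2
Draw 4: a1=2.160, a2=2.303, a3=1.590, a0=6.053; τ=−ln(0.1644)/6.053=0.298 → t=0.842; u2·a0=0.1742·6.053=1.054 ≤ a1=2.160 → R1 fires; G=5 S=3 Q=11 A=7 B=1
Draw 5: a1=1.080, a2=2.303, a3=1.749, a0=5.132; τ=−ln(0.5943)/5.132=0.101 → t=0.944; u2·a0=0.0641·5.132=0.329 ≤ a1=1.080 → R1 fires; G=5 S=3 Q=12 A=7 B=0
Draw 6: a1=0.000, a2=2.303, a3=1.908, a0=4.211; τ=−ln(0.4613)/4.211=0.184 → t=1.128; u2·a0=0.5401·4.211=2.274; a1=0.000 < 2.274 ≤ a1+a2=2.303 → R2 fires; G=5 S=4 Q=12 A=6 B=0
Draw 7: a1=0.000, a2=1.974, a3=2.544, a0=4.518; τ=−ln(0.3373)/4.518=0.241 → t=1.368; u2·a0=0.2112·4.518=0.954; a1=0.000 < 0.954 ≤ a1+a2=1.974 → R2 fires; G=5 S=5 Q=12 A=5 B=0
Draw 8: a1=0.000, a2=1.645, a3=3.180, a0=4.825; τ=−ln(0.5912)/4.825=0.109 → t=1.477; u2·a0=0.6163·4.825=2.974; a1+a2=1.645 < 2.974 ≤ a1+…+a3=4.825 → R3 fires; G=5 S=4 Q=11 A=6 B=0
Draw 9: a1=0.000, a2=1.974, a3=2.332, a0=4.306; τ=−ln(0.0002)/4.306=1.978 → t=3.455; u2·a0=0.7694·4.306=3.313; a1+a2=1.974 < 3.313 ≤ a1+…+a3=4.306 → R3 fires; G=5 S=3 Q=10 A=7 B=0
Draw 10: a1=0.000, a2=2.303, a3=1.590, a0=3.893; τ=−ln(0.7277)/3.893=0.082 → t=3.537; u2·a0=0.4127·3.893=1.607; a1=0.000 < 1.607 ≤ a1+a2=2.303 → R2 fires; G=5 S=4 Q=10 A=6 B=0
Draw 11: a1=0.000, a2=1.974, a3=2.120, a0=4.094; τ=−ln(0.3812)/4.094=0.236 → t=3.772 > T=3.61: stop.
Read off B at T=3.61: 0

B at T = 0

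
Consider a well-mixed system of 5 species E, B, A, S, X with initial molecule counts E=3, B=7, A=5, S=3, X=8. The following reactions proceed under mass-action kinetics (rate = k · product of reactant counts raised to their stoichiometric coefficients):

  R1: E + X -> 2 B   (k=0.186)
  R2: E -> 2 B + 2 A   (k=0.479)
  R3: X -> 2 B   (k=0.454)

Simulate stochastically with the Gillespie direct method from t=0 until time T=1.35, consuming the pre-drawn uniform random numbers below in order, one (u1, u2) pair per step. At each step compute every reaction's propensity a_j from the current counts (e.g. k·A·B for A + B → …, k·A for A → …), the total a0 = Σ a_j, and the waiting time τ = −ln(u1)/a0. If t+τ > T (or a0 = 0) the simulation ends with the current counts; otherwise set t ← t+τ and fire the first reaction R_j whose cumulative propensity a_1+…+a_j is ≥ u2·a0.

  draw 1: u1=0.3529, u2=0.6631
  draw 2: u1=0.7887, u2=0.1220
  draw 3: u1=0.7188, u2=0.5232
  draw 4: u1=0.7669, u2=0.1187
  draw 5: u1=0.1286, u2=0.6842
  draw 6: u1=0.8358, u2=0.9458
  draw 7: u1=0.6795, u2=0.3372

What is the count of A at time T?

t=0.000: E=3 B=7 A=5 S=3 X=8
Draw 1: a1=4.464, a2=1.437, a3=3.632, a0=9.533; τ=−ln(0.3529)/9.533=0.109 → t=0.109; u2·a0=0.6631·9.533=6.321; a1+a2=5.901 < 6.321 ≤ a1+…+a3=9.533 → R3 fires; E=3 B=9 A=5 S=3 X=7
Draw 2: a1=3.906, a2=1.437, a3=3.178, a0=8.521; τ=−ln(0.7887)/8.521=0.028 → t=0.137; u2·a0=0.1220·8.521=1.040 ≤ a1=3.906 → R1 fires; E=2 B=11 A=5 S=3 X=6
Draw 3: a1=2.232, a2=0.958, a3=2.724, a0=5.914; τ=−ln(0.7188)/5.914=0.056 → t=0.193; u2·a0=0.5232·5.914=3.094; a1=2.232 < 3.094 ≤ a1+a2=3.190 → R2 fires; E=1 B=13 A=7 S=3 X=6
Draw 4: a1=1.116, a2=0.479, a3=2.724, a0=4.319; τ=−ln(0.7669)/4.319=0.061 → t=0.254; u2·a0=0.1187·4.319=0.513 ≤ a1=1.116 → R1 fires; E=0 B=15 A=7 S=3 X=5
Draw 5: a1=0.000, a2=0.000, a3=2.270, a0=2.270; τ=−ln(0.1286)/2.270=0.904 → t=1.158; u2·a0=0.6842·2.270=1.553; a1+a2=0.000 < 1.553 ≤ a1+…+a3=2.270 → R3 fires; E=0 B=17 A=7 S=3 X=4
Draw 6: a1=0.000, a2=0.000, a3=1.816, a0=1.816; τ=−ln(0.8358)/1.816=0.099 → t=1.257; u2·a0=0.9458·1.816=1.718; a1+a2=0.000 < 1.718 ≤ a1+…+a3=1.816 → R3 fires; E=0 B=19 A=7 S=3 X=3
Draw 7: a1=0.000, a2=0.000, a3=1.362, a0=1.362; τ=−ln(0.6795)/1.362=0.284 → t=1.540 > T=1.35: stop.
Read off A at T=1.35: 7

A at T = 7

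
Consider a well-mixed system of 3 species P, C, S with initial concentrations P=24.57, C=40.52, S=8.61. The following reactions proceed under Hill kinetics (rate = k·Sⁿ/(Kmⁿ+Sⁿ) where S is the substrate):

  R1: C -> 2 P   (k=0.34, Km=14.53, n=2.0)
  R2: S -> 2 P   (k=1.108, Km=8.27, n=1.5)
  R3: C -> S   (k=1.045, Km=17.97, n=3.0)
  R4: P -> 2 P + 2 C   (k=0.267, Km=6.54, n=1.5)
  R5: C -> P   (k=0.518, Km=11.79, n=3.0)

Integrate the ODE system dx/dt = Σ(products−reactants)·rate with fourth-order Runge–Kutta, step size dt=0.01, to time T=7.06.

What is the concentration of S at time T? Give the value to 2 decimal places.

S at T = 10.76

RK4 with dt=0.01: 706 steps to T=7.06. Trajectory (selected grid times):
t=0.00: P=24.57 C=40.52 S=8.61
t=0.78: P=26.52 C=39.51 S=8.91
t=1.57: P=28.51 C=38.50 S=9.19
t=2.35: P=30.50 C=37.52 S=9.46
t=3.14: P=32.52 C=36.54 S=9.71
t=3.92: P=34.54 C=35.58 S=9.95
t=4.71: P=36.59 C=34.62 S=10.18
t=5.49: P=38.63 C=33.68 S=10.39
t=6.28: P=40.69 C=32.75 S=10.58
t=7.06: P=42.75 C=31.84 S=10.76
Read off S at T=7.06: 10.76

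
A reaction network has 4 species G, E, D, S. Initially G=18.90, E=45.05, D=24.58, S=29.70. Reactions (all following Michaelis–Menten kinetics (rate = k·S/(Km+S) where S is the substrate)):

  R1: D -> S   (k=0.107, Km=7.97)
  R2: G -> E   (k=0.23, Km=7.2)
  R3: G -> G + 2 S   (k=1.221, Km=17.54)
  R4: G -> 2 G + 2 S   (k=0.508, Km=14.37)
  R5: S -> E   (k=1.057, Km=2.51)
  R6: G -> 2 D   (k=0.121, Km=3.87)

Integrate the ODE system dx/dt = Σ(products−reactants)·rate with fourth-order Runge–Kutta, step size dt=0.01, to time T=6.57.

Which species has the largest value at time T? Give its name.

Dominant species at T: E

RK4 with dt=0.01: 657 steps to T=6.57. Trajectory (selected grid times):
t=0.00: G=18.90 E=45.05 D=24.58 S=29.70
t=0.73: G=18.92 E=45.88 D=24.67 S=30.39
t=1.46: G=18.93 E=46.72 D=24.76 S=31.09
t=2.19: G=18.95 E=47.55 D=24.84 S=31.78
t=2.92: G=18.96 E=48.39 D=24.93 S=32.47
t=3.65: G=18.98 E=49.23 D=25.02 S=33.16
t=4.38: G=19.00 E=50.07 D=25.11 S=33.85
t=5.11: G=19.01 E=50.91 D=25.19 S=34.54
t=5.84: G=19.03 E=51.75 D=25.28 S=35.23
t=6.57: G=19.04 E=52.60 D=25.37 S=35.92
At T=6.57: G=19.04 E=52.60 D=25.37 S=35.92; the largest is E.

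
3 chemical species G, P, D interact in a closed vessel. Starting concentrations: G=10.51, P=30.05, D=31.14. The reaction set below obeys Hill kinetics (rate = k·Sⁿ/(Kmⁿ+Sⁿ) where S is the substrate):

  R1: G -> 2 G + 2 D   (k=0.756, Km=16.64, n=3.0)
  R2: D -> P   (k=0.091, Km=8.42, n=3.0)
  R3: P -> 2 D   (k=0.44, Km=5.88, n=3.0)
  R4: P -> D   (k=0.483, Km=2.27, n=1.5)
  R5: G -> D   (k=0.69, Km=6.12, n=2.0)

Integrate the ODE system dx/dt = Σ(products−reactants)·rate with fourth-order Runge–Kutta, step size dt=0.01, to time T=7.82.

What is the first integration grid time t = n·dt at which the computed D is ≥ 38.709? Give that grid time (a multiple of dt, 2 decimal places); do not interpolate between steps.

Threshold first reached at t = 3.77

RK4 with dt=0.01: 782 steps to T=7.82. Trajectory (selected grid times):
t=0.00: G=10.51 P=30.05 D=31.14
t=0.87: G=10.19 P=29.34 D=32.93
t=1.74: G=9.87 P=28.62 D=34.70
t=2.61: G=9.55 P=27.91 D=36.44
t=3.48: G=9.23 P=27.20 D=38.15
t=3.76: G=9.13 P=26.97 D=38.70
t=3.77: G=9.12 P=26.96 D=38.72
t=4.34: G=8.91 P=26.50 D=39.82
t=5.21: G=8.60 P=25.79 D=41.48
t=6.08: G=8.28 P=25.08 D=43.11
t=6.95: G=7.96 P=24.37 D=44.71
t=7.82: G=7.65 P=23.66 D=46.29
D(3.76)=38.697 < 38.709 but D(3.77)=38.717 ≥ 38.709, so the first grid time is t=3.77.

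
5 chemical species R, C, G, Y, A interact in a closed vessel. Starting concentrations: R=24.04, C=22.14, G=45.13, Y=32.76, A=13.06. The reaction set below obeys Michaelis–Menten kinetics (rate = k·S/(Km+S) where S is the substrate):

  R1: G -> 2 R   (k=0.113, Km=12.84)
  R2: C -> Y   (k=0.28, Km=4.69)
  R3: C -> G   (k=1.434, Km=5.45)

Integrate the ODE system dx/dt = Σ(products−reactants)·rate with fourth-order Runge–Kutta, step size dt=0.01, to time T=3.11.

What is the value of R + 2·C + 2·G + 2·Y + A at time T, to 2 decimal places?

Value at T = 237.16

Check how each reaction changes W = R + 2·C + 2·G + 2·Y + A (weight of products minus weight of reactants):
R1: G -> 2 R: (1·2) − (2·1) = 2 − 2 = 0
R2: C -> Y: (2·1) − (2·1) = 2 − 2 = 0
R3: C -> G: (2·1) − (2·1) = 2 − 2 = 0
Every reaction leaves W unchanged, so W is conserved and no simulation is needed: W(T) = W(0) = 24.04 + 2·22.14 + 2·45.13 + 2·32.76 + 13.06 = 237.16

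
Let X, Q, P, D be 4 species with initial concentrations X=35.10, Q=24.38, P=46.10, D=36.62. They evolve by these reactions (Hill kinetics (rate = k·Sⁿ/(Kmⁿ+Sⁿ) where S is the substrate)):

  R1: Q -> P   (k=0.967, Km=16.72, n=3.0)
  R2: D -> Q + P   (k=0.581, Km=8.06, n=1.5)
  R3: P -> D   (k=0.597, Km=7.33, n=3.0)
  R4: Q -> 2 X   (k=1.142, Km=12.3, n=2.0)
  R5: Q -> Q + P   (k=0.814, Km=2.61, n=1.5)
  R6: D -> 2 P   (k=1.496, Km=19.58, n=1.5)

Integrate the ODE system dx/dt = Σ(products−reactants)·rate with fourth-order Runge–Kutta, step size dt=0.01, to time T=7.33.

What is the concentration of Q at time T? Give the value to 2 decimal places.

Q at T = 17.43

RK4 with dt=0.01: 733 steps to T=7.33. Trajectory (selected grid times):
t=0.00: X=35.10 Q=24.38 P=46.10 D=36.62
t=0.81: X=36.56 Q=23.49 P=49.00 D=35.81
t=1.63: X=38.02 Q=22.62 P=51.90 D=35.00
t=2.44: X=39.44 Q=21.78 P=54.72 D=34.21
t=3.26: X=40.84 Q=20.97 P=57.54 D=33.42
t=4.07: X=42.21 Q=20.20 P=60.28 D=32.65
t=4.89: X=43.56 Q=19.45 P=63.01 D=31.88
t=5.70: X=44.87 Q=18.75 P=65.67 D=31.13
t=6.52: X=46.16 Q=18.07 P=68.31 D=30.39
t=7.33: X=47.41 Q=17.43 P=70.88 D=29.66
Read off Q at T=7.33: 17.43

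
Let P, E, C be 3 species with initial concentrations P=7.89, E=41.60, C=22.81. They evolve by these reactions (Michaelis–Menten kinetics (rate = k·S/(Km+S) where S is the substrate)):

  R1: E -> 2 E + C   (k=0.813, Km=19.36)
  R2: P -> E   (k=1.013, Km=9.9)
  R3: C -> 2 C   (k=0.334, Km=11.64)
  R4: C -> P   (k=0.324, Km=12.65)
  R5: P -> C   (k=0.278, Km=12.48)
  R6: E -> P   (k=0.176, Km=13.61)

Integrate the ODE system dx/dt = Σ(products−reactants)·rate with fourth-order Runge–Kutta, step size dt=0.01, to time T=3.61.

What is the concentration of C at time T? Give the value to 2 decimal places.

RK4 with dt=0.01: 361 steps to T=3.61. Trajectory (selected grid times):
t=0.00: P=7.89 E=41.60 C=22.81
t=0.40: P=7.80 E=41.95 C=23.08
t=0.80: P=7.72 E=42.30 C=23.35
t=1.20: P=7.64 E=42.64 C=23.62
t=1.60: P=7.56 E=42.99 C=23.89
t=2.01: P=7.48 E=43.34 C=24.17
t=2.41: P=7.40 E=43.69 C=24.44
t=2.81: P=7.33 E=44.03 C=24.71
t=3.21: P=7.25 E=44.38 C=24.99
t=3.61: P=7.18 E=44.72 C=25.26
Read off C at T=3.61: 25.26

C at T = 25.26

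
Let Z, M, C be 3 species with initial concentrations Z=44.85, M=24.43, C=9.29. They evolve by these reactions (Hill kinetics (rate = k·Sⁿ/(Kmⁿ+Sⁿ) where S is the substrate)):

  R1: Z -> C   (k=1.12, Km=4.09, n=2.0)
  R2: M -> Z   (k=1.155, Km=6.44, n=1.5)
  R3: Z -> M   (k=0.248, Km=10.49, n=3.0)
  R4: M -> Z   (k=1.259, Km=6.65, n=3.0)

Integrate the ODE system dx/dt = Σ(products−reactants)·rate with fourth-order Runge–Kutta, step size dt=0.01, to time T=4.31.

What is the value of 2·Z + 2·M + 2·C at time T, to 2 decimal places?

Check how each reaction changes W = 2·Z + 2·M + 2·C (weight of products minus weight of reactants):
R1: Z -> C: (2·1) − (2·1) = 2 − 2 = 0
R2: M -> Z: (2·1) − (2·1) = 2 − 2 = 0
R3: Z -> M: (2·1) − (2·1) = 2 − 2 = 0
R4: M -> Z: (2·1) − (2·1) = 2 − 2 = 0
Every reaction leaves W unchanged, so W is conserved and no simulation is needed: W(T) = W(0) = 2·44.85 + 2·24.43 + 2·9.29 = 157.14

Value at T = 157.14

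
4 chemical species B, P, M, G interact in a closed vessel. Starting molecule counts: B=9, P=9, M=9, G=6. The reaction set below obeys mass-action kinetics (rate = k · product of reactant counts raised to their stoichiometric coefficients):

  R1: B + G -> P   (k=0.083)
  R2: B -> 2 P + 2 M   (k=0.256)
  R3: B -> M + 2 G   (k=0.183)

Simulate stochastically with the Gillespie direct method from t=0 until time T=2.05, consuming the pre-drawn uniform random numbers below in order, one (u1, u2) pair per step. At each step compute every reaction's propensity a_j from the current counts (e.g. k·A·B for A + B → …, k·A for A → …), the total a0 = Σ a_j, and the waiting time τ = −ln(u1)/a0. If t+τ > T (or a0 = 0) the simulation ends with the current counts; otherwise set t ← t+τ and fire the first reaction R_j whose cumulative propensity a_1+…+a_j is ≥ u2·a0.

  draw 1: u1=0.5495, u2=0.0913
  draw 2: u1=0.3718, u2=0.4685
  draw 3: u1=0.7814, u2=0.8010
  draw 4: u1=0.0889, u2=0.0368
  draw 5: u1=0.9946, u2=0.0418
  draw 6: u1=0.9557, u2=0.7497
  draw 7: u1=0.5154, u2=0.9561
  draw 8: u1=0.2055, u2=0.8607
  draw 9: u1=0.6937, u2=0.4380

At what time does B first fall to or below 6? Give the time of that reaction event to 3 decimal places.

Threshold first reached at t = 0.262

t=0.000: B=9 P=9 M=9 G=6
Draw 1: a1=4.482, a2=2.304, a3=1.647, a0=8.433; τ=−ln(0.5495)/8.433=0.071 → t=0.071; u2·a0=0.0913·8.433=0.770 ≤ a1=4.482 → R1 fires; B=8 P=10 M=9 G=5
Draw 2: a1=3.320, a2=2.048, a3=1.464, a0=6.832; τ=−ln(0.3718)/6.832=0.145 → t=0.216; u2·a0=0.4685·6.832=3.201 ≤ a1=3.320 → R1 fires; B=7 P=11 M=9 G=4
Draw 3: a1=2.324, a2=1.792, a3=1.281, a0=5.397; τ=−ln(0.7814)/5.397=0.046 → t=0.262; u2·a0=0.8010·5.397=4.323; a1+a2=4.116 < 4.323 ≤ a1+…+a3=5.397 → R3 fires; B=6 P=11 M=10 G=6
Draw 4: a1=2.988, a2=1.536, a3=1.098, a0=5.622; τ=−ln(0.0889)/5.622=0.430 → t=0.692; u2·a0=0.0368·5.622=0.207 ≤ a1=2.988 → R1 fires; B=5 P=12 M=10 G=5
Draw 5: a1=2.075, a2=1.280, a3=0.915, a0=4.270; τ=−ln(0.9946)/4.270=0.001 → t=0.693; u2·a0=0.0418·4.270=0.178 ≤ a1=2.075 → R1 fires; B=4 P=13 M=10 G=4
Draw 6: a1=1.328, a2=1.024, a3=0.732, a0=3.084; τ=−ln(0.9557)/3.084=0.015 → t=0.708; u2·a0=0.7497·3.084=2.312; a1=1.328 < 2.312 ≤ a1+a2=2.352 → R2 fires; B=3 P=15 M=12 G=4
Draw 7: a1=0.996, a2=0.768, a3=0.549, a0=2.313; τ=−ln(0.5154)/2.313=0.287 → t=0.995; u2·a0=0.9561·2.313=2.211; a1+a2=1.764 < 2.211 ≤ a1+…+a3=2.313 → R3 fires; B=2 P=15 M=13 G=6
Draw 8: a1=0.996, a2=0.512, a3=0.366, a0=1.874; τ=−ln(0.2055)/1.874=0.844 → t=1.839; u2·a0=0.8607·1.874=1.613; a1+a2=1.508 < 1.613 ≤ a1+…+a3=1.874 → R3 fires; B=1 P=15 M=14 G=8
Draw 9: a1=0.664, a2=0.256, a3=0.183, a0=1.103; τ=−ln(0.6937)/1.103=0.332 → t=2.170 > T=2.05: stop.
B first becomes ≤ 6 when it reaches 6 at the event at t=0.262.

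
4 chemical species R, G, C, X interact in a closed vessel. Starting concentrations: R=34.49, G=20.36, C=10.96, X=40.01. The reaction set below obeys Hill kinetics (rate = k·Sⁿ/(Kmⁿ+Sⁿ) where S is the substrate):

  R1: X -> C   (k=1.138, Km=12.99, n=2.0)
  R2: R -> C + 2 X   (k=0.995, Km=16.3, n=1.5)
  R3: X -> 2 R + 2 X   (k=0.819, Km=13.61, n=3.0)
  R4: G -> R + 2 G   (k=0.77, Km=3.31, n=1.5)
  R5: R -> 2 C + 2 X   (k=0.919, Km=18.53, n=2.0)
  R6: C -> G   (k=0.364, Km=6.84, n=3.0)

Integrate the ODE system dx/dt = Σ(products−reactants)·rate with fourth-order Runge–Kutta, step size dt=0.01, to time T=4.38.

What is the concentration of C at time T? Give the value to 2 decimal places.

RK4 with dt=0.01: 438 steps to T=4.38. Trajectory (selected grid times):
t=0.00: R=34.49 G=20.36 C=10.96 X=40.01
t=0.49: R=34.90 G=20.86 C=12.39 X=41.33
t=0.97: R=35.30 G=21.36 C=13.79 X=42.63
t=1.46: R=35.71 G=21.88 C=15.22 X=43.96
t=1.95: R=36.12 G=22.40 C=16.65 X=45.29
t=2.43: R=36.52 G=22.92 C=18.06 X=46.60
t=2.92: R=36.92 G=23.45 C=19.50 X=47.95
t=3.41: R=37.33 G=23.98 C=20.95 X=49.29
t=3.89: R=37.72 G=24.50 C=22.37 X=50.62
t=4.38: R=38.13 G=25.03 C=23.83 X=51.98
Read off C at T=4.38: 23.83

C at T = 23.83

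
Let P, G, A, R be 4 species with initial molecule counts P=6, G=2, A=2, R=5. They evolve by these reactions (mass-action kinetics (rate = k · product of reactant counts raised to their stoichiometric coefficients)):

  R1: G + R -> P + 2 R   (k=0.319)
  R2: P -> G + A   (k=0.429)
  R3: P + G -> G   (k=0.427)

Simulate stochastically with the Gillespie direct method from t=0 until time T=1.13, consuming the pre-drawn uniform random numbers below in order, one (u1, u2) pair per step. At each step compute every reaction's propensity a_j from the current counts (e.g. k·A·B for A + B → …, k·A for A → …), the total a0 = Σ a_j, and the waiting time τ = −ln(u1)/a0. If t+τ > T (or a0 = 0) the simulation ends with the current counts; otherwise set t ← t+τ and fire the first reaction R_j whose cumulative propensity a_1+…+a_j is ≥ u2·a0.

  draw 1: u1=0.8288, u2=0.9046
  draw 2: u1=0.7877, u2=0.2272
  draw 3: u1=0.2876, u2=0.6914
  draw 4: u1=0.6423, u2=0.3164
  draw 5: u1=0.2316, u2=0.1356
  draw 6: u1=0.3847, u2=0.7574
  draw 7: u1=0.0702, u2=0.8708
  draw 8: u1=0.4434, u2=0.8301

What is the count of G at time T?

t=0.000: P=6 G=2 A=2 R=5
Draw 1: a1=3.190, a2=2.574, a3=5.124, a0=10.888; τ=−ln(0.8288)/10.888=0.017 → t=0.017; u2·a0=0.9046·10.888=9.849; a1+a2=5.764 < 9.849 ≤ a1+…+a3=10.888 → R3 fires; P=5 G=2 A=2 R=5
Draw 2: a1=3.190, a2=2.145, a3=4.270, a0=9.605; τ=−ln(0.7877)/9.605=0.025 → t=0.042; u2·a0=0.2272·9.605=2.182 ≤ a1=3.190 → R1 fires; P=6 G=1 A=2 R=6
Draw 3: a1=1.914, a2=2.574, a3=2.562, a0=7.050; τ=−ln(0.2876)/7.050=0.177 → t=0.219; u2·a0=0.6914·7.050=4.874; a1+a2=4.488 < 4.874 ≤ a1+…+a3=7.050 → R3 fires; P=5 G=1 A=2 R=6
Draw 4: a1=1.914, a2=2.145, a3=2.135, a0=6.194; τ=−ln(0.6423)/6.194=0.071 → t=0.290; u2·a0=0.3164·6.194=1.960; a1=1.914 < 1.960 ≤ a1+a2=4.059 → R2 fires; P=4 G=2 A=3 R=6
Draw 5: a1=3.828, a2=1.716, a3=3.416, a0=8.960; τ=−ln(0.2316)/8.960=0.163 → t=0.454; u2·a0=0.1356·8.960=1.215 ≤ a1=3.828 → R1 fires; P=5 G=1 A=3 R=7
Draw 6: a1=2.233, a2=2.145, a3=2.135, a0=6.513; τ=−ln(0.3847)/6.513=0.147 → t=0.600; u2·a0=0.7574·6.513=4.933; a1+a2=4.378 < 4.933 ≤ a1+…+a3=6.513 → R3 fires; P=4 G=1 A=3 R=7
Draw 7: a1=2.233, a2=1.716, a3=1.708, a0=5.657; τ=−ln(0.0702)/5.657=0.470 → t=1.070; u2·a0=0.8708·5.657=4.926; a1+a2=3.949 < 4.926 ≤ a1+…+a3=5.657 → R3 fires; P=3 G=1 A=3 R=7
Draw 8: a1=2.233, a2=1.287, a3=1.281, a0=4.801; τ=−ln(0.4434)/4.801=0.169 → t=1.239 > T=1.13: stop.
Read off G at T=1.13: 1

G at T = 1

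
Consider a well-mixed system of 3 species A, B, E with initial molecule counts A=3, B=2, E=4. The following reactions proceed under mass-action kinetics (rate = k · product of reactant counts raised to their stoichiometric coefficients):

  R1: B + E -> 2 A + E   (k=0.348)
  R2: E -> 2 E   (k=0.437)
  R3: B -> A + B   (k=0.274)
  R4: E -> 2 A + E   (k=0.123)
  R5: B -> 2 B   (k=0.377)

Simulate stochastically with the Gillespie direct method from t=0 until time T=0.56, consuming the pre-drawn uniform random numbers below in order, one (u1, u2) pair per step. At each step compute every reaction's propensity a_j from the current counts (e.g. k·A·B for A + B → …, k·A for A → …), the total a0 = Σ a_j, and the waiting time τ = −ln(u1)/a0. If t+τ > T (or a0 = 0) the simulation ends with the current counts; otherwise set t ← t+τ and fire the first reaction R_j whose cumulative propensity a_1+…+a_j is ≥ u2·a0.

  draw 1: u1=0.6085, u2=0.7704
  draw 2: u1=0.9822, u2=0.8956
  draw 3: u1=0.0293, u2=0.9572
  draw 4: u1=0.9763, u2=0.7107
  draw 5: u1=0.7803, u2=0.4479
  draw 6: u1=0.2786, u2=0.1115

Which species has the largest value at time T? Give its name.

Dominant species at T: A

t=0.000: A=3 B=2 E=4
Draw 1: a1=2.784, a2=1.748, a3=0.548, a4=0.492, a5=0.754, a0=6.326; τ=−ln(0.6085)/6.326=0.079 → t=0.079; u2·a0=0.7704·6.326=4.874; a1+a2=4.532 < 4.874 ≤ a1+…+a3=5.080 → R3 fires; A=4 B=2 E=4
Draw 2: a1=2.784, a2=1.748, a3=0.548, a4=0.492, a5=0.754, a0=6.326; τ=−ln(0.9822)/6.326=0.003 → t=0.081; u2·a0=0.8956·6.326=5.666; a1+…+a4=5.572 < 5.666 ≤ a1+…+a5=6.326 → R5 fires; A=4 B=3 E=4
Draw 3: a1=4.176, a2=1.748, a3=0.822, a4=0.492, a5=1.131, a0=8.369; τ=−ln(0.0293)/8.369=0.422 → t=0.503; u2·a0=0.9572·8.369=8.011; a1+…+a4=7.238 < 8.011 ≤ a1+…+a5=8.369 → R5 fires; A=4 B=4 E=4
Draw 4: a1=5.568, a2=1.748, a3=1.096, a4=0.492, a5=1.508, a0=10.412; τ=−ln(0.9763)/10.412=0.002 → t=0.505; u2·a0=0.7107·10.412=7.400; a1+a2=7.316 < 7.400 ≤ a1+…+a3=8.412 → R3 fires; A=5 B=4 E=4
Draw 5: a1=5.568, a2=1.748, a3=1.096, a4=0.492, a5=1.508, a0=10.412; τ=−ln(0.7803)/10.412=0.024 → t=0.529; u2·a0=0.4479·10.412=4.664 ≤ a1=5.568 → R1 fires; A=7 B=3 E=4
Draw 6: a1=4.176, a2=1.748, a3=0.822, a4=0.492, a5=1.131, a0=8.369; τ=−ln(0.2786)/8.369=0.153 → t=0.682 > T=0.56: stop.
At T=0.56: A=7 B=3 E=4; the largest is A.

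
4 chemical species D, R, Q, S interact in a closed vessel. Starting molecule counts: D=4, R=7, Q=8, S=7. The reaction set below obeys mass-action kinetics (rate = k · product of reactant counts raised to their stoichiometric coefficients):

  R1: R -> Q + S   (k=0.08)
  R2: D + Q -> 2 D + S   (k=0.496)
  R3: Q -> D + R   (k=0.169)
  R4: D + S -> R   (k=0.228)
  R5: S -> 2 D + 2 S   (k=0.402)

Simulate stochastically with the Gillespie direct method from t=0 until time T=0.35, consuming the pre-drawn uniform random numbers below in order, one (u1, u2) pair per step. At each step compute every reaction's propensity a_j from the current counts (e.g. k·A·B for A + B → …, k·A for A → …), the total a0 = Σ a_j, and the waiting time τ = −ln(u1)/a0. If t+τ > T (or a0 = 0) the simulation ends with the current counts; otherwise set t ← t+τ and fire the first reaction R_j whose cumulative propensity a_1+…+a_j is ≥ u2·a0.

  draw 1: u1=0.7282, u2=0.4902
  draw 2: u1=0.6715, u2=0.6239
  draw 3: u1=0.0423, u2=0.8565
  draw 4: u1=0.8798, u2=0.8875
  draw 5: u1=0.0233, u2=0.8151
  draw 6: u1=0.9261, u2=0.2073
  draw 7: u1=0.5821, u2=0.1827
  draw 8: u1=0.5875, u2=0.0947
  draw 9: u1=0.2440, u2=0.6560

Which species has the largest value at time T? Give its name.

Dominant species at T: R

t=0.000: D=4 R=7 Q=8 S=7
Draw 1: a1=0.560, a2=15.872, a3=1.352, a4=6.384, a5=2.814, a0=26.982; τ=−ln(0.7282)/26.982=0.012 → t=0.012; u2·a0=0.4902·26.982=13.227; a1=0.560 < 13.227 ≤ a1+a2=16.432 → R2 fires; D=5 R=7 Q=7 S=8
Draw 2: a1=0.560, a2=17.360, a3=1.183, a4=9.120, a5=3.216, a0=31.439; τ=−ln(0.6715)/31.439=0.013 → t=0.024; u2·a0=0.6239·31.439=19.615; a1+…+a3=19.103 < 19.615 ≤ a1+…+a4=28.223 → R4 fires; D=4 R=8 Q=7 S=7
Draw 3: a1=0.640, a2=13.888, a3=1.183, a4=6.384, a5=2.814, a0=24.909; τ=−ln(0.0423)/24.909=0.127 → t=0.151; u2·a0=0.8565·24.909=21.335; a1+…+a3=15.711 < 21.335 ≤ a1+…+a4=22.095 → R4 fires; D=3 R=9 Q=7 S=6
Draw 4: a1=0.720, a2=10.416, a3=1.183, a4=4.104, a5=2.412, a0=18.835; τ=−ln(0.8798)/18.835=0.007 → t=0.158; u2·a0=0.8875·18.835=16.716; a1+…+a4=16.423 < 16.716 ≤ a1+…+a5=18.835 → R5 fires; D=5 R=9 Q=7 S=7
Draw 5: a1=0.720, a2=17.360, a3=1.183, a4=7.980, a5=2.814, a0=30.057; τ=−ln(0.0233)/30.057=0.125 → t=0.283; u2·a0=0.8151·30.057=24.499; a1+…+a3=19.263 < 24.499 ≤ a1+…+a4=27.243 → R4 fires; D=4 R=10 Q=7 S=6
Draw 6: a1=0.800, a2=13.888, a3=1.183, a4=5.472, a5=2.412, a0=23.755; τ=−ln(0.9261)/23.755=0.003 → t=0.287; u2·a0=0.2073·23.755=4.924; a1=0.800 < 4.924 ≤ a1+a2=14.688 → R2 fires; D=5 R=10 Q=6 S=7
Draw 7: a1=0.800, a2=14.880, a3=1.014, a4=7.980, a5=2.814, a0=27.488; τ=−ln(0.5821)/27.488=0.020 → t=0.306; u2·a0=0.1827·27.488=5.022; a1=0.800 < 5.022 ≤ a1+a2=15.680 → R2 fires; D=6 R=10 Q=5 S=8
Draw 8: a1=0.800, a2=14.880, a3=0.845, a4=10.944, a5=3.216, a0=30.685; τ=−ln(0.5875)/30.685=0.017 → t=0.324; u2·a0=0.0947·30.685=2.906; a1=0.800 < 2.906 ≤ a1+a2=15.680 → R2 fires; D=7 R=10 Q=4 S=9
Draw 9: a1=0.800, a2=13.888, a3=0.676, a4=14.364, a5=3.618, a0=33.346; τ=−ln(0.2440)/33.346=0.042 → t=0.366 > T=0.35: stop.
At T=0.35: D=7 R=10 Q=4 S=9; the largest is R.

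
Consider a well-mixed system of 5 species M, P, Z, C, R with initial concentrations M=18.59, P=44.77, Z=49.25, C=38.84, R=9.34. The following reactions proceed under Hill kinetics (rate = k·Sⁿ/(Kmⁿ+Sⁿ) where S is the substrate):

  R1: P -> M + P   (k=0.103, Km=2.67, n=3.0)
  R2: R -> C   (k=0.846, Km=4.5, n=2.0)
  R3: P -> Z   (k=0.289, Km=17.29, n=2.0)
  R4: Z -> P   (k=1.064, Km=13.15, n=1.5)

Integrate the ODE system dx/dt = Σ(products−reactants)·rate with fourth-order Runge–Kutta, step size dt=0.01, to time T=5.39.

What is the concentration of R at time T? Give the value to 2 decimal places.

RK4 with dt=0.01: 539 steps to T=5.39. Trajectory (selected grid times):
t=0.00: M=18.59 P=44.77 Z=49.25 C=38.84 R=9.34
t=0.60: M=18.65 P=45.18 Z=48.84 C=39.25 R=8.93
t=1.20: M=18.71 P=45.59 Z=48.43 C=39.65 R=8.53
t=1.80: M=18.78 P=45.99 Z=48.03 C=40.04 R=8.14
t=2.40: M=18.84 P=46.40 Z=47.62 C=40.43 R=7.75
t=2.99: M=18.90 P=46.80 Z=47.22 C=40.80 R=7.38
t=3.59: M=18.96 P=47.20 Z=46.82 C=41.16 R=7.02
t=4.19: M=19.02 P=47.60 Z=46.42 C=41.51 R=6.67
t=4.79: M=19.08 P=48.01 Z=46.01 C=41.86 R=6.32
t=5.39: M=19.15 P=48.40 Z=45.62 C=42.19 R=5.99
Read off R at T=5.39: 5.99

R at T = 5.99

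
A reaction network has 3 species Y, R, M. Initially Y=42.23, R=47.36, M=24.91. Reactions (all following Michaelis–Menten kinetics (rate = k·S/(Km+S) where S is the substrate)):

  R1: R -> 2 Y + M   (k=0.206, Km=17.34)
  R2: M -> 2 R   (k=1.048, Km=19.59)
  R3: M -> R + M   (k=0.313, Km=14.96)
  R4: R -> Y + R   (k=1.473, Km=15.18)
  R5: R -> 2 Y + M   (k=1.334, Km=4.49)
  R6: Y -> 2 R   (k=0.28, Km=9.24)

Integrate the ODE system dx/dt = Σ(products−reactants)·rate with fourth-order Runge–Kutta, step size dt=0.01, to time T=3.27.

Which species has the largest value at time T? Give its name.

RK4 with dt=0.01: 327 steps to T=3.27. Trajectory (selected grid times):
t=0.00: Y=42.23 R=47.36 M=24.91
t=0.36: Y=43.53 R=47.53 M=25.19
t=0.73: Y=44.88 R=47.70 M=25.48
t=1.09: Y=46.18 R=47.87 M=25.76
t=1.45: Y=47.49 R=48.05 M=26.04
t=1.82: Y=48.83 R=48.23 M=26.32
t=2.18: Y=50.14 R=48.42 M=26.60
t=2.54: Y=51.44 R=48.60 M=26.88
t=2.91: Y=52.79 R=48.79 M=27.16
t=3.27: Y=54.10 R=48.98 M=27.44
At T=3.27: Y=54.10 R=48.98 M=27.44; the largest is Y.

Dominant species at T: Y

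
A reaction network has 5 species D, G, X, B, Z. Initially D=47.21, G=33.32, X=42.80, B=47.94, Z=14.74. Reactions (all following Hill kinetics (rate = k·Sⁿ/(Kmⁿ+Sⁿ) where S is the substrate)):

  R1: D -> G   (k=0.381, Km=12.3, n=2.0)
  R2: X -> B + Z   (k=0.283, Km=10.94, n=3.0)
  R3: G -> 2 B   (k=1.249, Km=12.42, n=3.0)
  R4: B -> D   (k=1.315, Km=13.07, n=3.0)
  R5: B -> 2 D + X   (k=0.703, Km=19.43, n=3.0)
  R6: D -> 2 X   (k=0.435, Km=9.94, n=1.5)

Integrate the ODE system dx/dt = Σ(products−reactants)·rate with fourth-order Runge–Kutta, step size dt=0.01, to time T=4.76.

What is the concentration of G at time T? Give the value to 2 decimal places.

G at T = 29.44

RK4 with dt=0.01: 476 steps to T=4.76. Trajectory (selected grid times):
t=0.00: D=47.21 G=33.32 X=42.80 B=47.94 Z=14.74
t=0.53: D=48.19 G=32.88 X=43.42 B=48.31 Z=14.89
t=1.06: D=49.18 G=32.44 X=44.05 B=48.68 Z=15.04
t=1.59: D=50.16 G=32.01 X=44.67 B=49.05 Z=15.18
t=2.12: D=51.14 G=31.57 X=45.30 B=49.41 Z=15.33
t=2.64: D=52.11 G=31.15 X=45.92 B=49.76 Z=15.48
t=3.17: D=53.09 G=30.72 X=46.55 B=50.12 Z=15.62
t=3.70: D=54.08 G=30.29 X=47.18 B=50.47 Z=15.77
t=4.23: D=55.06 G=29.86 X=47.81 B=50.81 Z=15.92
t=4.76: D=56.04 G=29.44 X=48.44 B=51.16 Z=16.07
Read off G at T=4.76: 29.44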